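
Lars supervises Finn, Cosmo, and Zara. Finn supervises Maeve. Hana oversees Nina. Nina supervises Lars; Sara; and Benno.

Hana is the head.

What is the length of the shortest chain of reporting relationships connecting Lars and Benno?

Lars is 1 level below Nina, and Benno is 1 level below Nina (their lowest common manager). The shortest path runs up from Lars to Nina and back down to Benno: 1 + 1 = 2 links.

2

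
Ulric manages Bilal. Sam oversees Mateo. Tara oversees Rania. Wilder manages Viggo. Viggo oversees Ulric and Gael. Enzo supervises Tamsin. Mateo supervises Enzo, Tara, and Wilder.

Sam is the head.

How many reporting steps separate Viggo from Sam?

Chain from Viggo up to Sam: Viggo → Wilder → Mateo → Sam. That is 3 steps up, so Viggo is 3 levels below Sam.

3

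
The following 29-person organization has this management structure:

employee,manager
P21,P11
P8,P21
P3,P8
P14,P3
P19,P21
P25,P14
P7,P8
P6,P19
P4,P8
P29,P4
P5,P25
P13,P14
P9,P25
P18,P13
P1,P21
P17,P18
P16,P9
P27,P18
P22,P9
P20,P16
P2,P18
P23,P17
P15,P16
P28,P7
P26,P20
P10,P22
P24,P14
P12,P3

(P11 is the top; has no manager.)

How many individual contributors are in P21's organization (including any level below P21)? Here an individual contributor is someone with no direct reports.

The people in P21's organization with no one reporting to them are P1, P6, P29, P28, P12, P24, P2, P27, P23, P10, P15, P26, P5. That is 13.

13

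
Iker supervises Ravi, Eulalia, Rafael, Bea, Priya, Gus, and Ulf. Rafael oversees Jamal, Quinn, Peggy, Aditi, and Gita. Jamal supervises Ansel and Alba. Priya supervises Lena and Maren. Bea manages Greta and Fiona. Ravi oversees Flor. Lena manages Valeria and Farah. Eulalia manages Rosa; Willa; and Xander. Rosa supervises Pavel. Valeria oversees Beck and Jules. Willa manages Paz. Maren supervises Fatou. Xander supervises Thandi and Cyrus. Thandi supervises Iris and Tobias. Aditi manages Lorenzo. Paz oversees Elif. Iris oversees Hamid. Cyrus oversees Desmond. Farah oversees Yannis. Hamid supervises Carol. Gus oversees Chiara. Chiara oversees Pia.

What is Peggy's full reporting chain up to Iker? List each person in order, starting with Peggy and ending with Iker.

Peggy reports to Rafael. Rafael reports to Iker. Iker is at the top.

Peggy -> Rafael -> Iker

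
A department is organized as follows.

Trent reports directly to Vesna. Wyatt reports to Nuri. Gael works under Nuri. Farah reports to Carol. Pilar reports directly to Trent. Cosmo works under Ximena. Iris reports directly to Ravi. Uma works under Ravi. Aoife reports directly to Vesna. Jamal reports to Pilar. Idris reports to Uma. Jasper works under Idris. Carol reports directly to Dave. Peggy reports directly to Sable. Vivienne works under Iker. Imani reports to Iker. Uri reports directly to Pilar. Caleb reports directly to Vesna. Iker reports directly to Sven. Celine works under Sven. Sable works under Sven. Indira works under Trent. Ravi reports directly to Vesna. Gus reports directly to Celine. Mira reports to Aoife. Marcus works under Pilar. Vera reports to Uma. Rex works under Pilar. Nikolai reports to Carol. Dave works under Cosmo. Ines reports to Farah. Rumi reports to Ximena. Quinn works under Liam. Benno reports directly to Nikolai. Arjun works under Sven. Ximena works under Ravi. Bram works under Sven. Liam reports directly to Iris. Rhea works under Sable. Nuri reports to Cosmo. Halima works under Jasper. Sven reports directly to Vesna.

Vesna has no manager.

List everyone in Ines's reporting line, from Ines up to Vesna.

Ines reports to Farah. Farah reports to Carol. Carol reports to Dave. Dave reports to Cosmo. Cosmo reports to Ximena. Ximena reports to Ravi. Ravi reports to Vesna. Vesna is at the top.

Ines -> Farah -> Carol -> Dave -> Cosmo -> Ximena -> Ravi -> Vesna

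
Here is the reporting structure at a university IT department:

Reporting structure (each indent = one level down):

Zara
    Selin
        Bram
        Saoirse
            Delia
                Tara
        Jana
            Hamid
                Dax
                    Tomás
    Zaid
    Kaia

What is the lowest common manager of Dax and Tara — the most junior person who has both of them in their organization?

Dax's chain of managers is Hamid, Jana, Selin, Zara. Tara's chain of managers is Delia, Saoirse, Selin, Zara. The first manager that appears in both chains is Selin.

Selin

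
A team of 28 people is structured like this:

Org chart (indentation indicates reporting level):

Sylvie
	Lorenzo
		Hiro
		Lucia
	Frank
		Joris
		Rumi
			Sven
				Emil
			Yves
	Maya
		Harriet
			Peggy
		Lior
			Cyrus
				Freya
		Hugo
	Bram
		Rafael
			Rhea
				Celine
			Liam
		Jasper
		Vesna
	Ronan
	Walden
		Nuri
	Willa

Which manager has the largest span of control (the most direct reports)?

Sylvie

Direct-report counts: Sylvie has 7; Walden has 1; Bram has 3; Rafael has 2; Rhea has 1; Maya has 3; Lior has 1; Cyrus has 1; Harriet has 1; Frank has 2; Rumi has 2; Sven has 1; Lorenzo has 2. The largest is 7, held by Sylvie.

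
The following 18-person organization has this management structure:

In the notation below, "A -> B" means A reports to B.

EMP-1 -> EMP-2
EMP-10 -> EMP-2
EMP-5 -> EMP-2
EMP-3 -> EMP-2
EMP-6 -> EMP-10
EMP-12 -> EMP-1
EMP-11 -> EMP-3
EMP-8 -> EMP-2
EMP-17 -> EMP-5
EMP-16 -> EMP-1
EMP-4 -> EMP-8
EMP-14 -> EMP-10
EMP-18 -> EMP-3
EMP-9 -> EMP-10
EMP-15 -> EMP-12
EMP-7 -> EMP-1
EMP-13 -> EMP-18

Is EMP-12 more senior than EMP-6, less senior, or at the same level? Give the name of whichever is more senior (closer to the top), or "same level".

same level

Both EMP-12 and EMP-6 are 2 levels below EMP-2.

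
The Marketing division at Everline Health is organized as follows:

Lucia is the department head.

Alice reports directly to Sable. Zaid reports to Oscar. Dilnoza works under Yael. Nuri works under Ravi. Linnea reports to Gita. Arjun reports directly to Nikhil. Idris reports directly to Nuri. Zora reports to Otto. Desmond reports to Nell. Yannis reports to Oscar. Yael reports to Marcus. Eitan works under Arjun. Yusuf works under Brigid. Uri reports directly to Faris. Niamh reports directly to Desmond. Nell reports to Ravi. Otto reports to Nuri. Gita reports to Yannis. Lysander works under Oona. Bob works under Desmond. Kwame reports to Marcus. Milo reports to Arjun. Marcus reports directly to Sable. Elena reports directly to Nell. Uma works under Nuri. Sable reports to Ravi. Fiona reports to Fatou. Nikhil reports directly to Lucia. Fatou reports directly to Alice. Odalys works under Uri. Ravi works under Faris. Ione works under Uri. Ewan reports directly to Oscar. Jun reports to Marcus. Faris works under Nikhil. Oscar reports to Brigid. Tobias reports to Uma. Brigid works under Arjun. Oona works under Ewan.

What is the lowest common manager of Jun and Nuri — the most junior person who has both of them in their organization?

Jun's chain of managers is Marcus, Sable, Ravi, Faris, Nikhil, Lucia. Nuri's chain of managers is Ravi, Faris, Nikhil, Lucia. The first manager that appears in both chains is Ravi.

Ravi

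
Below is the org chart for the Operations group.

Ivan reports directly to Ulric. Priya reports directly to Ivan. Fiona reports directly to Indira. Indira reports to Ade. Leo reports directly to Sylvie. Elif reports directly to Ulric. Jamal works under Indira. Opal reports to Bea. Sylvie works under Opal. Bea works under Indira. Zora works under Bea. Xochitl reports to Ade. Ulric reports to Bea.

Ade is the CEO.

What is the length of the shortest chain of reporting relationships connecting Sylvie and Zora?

3

Sylvie is 2 levels below Bea, and Zora is 1 level below Bea (their lowest common manager). The shortest path runs up from Sylvie to Bea and back down to Zora: 2 + 1 = 3 links.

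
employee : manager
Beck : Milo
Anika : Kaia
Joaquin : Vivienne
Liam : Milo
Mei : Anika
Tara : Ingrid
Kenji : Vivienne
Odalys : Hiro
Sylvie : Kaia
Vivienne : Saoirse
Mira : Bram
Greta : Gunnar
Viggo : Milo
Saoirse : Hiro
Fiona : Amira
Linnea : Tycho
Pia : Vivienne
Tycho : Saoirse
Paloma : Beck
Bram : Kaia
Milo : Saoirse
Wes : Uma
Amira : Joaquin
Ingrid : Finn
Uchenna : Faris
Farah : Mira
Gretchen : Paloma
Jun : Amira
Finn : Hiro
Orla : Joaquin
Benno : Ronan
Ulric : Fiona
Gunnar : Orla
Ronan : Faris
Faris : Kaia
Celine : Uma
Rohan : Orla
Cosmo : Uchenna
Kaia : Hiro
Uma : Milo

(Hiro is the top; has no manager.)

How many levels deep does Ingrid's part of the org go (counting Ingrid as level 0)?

The longest chain under Ingrid runs Ingrid → Tara, which is 1 level below Ingrid.

1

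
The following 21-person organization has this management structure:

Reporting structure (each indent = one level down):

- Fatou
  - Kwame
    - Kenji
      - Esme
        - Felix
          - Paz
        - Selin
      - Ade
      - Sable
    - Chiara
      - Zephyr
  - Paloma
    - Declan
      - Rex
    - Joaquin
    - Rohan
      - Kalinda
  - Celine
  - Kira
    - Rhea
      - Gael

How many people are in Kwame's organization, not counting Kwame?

Kwame directly manages Kenji, Chiara. Under Kenji: Sable, Ade, Esme, Selin, Felix, Paz (6). Under Chiara: Zephyr (1). So Kwame's organization is 2 direct reports plus everyone under them: 7 + 2 = 9.

9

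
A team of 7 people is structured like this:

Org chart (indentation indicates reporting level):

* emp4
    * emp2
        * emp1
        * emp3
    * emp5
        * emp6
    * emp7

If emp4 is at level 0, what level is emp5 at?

1

Chain from emp5 up to emp4: emp5 → emp4. That is 1 step up, so emp5 is 1 level below emp4.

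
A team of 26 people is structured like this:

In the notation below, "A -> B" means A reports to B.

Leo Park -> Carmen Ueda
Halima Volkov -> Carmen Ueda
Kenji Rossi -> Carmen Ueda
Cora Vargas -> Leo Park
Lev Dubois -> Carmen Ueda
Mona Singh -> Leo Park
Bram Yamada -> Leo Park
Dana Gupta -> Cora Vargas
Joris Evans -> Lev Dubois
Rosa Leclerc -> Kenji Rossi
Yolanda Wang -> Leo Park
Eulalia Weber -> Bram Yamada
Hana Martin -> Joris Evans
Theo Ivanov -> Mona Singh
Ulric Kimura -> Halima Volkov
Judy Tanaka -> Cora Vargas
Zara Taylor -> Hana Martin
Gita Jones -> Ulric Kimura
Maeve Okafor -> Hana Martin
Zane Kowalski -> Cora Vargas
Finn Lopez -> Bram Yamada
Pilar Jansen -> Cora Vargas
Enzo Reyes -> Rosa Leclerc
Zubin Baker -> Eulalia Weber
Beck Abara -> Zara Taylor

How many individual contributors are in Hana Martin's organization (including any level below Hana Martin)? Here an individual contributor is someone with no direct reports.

The people in Hana Martin's organization with no one reporting to them are Maeve Okafor, Beck Abara. That is 2.

2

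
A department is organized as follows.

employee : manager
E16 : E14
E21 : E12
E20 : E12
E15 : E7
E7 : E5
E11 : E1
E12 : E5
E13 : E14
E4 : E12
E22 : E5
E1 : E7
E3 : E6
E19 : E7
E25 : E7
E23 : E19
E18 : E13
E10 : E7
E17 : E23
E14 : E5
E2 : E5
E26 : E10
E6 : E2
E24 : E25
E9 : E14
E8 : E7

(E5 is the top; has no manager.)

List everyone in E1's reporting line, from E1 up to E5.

E1 reports to E7. E7 reports to E5. E5 is at the top.

E1 -> E7 -> E5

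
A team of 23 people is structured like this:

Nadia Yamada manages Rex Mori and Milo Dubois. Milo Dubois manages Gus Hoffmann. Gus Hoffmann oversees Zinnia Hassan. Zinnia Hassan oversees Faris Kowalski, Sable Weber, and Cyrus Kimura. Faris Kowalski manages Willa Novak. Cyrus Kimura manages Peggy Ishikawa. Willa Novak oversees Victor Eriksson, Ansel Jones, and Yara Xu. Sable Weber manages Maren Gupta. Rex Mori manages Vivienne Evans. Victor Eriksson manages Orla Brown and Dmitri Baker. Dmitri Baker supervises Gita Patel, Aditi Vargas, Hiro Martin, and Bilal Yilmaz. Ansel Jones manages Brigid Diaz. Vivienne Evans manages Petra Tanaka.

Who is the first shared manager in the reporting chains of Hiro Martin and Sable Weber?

Hiro Martin's chain of managers is Dmitri Baker, Victor Eriksson, Willa Novak, Faris Kowalski, Zinnia Hassan, Gus Hoffmann, Milo Dubois, Nadia Yamada. Sable Weber's chain of managers is Zinnia Hassan, Gus Hoffmann, Milo Dubois, Nadia Yamada. The first manager that appears in both chains is Zinnia Hassan.

Zinnia Hassan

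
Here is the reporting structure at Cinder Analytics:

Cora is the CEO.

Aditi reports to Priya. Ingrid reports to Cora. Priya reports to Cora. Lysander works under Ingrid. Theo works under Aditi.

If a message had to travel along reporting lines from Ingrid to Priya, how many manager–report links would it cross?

Ingrid is 1 level below Cora, and Priya is 1 level below Cora (their lowest common manager). The shortest path runs up from Ingrid to Cora and back down to Priya: 1 + 1 = 2 links.

2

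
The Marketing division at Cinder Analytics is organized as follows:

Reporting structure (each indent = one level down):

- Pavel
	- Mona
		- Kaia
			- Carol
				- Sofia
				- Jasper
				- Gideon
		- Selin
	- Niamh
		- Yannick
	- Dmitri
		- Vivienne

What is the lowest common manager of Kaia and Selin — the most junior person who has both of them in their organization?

Mona

Kaia's chain of managers is Mona, Pavel. Selin's chain of managers is Mona, Pavel. The first manager that appears in both chains is Mona.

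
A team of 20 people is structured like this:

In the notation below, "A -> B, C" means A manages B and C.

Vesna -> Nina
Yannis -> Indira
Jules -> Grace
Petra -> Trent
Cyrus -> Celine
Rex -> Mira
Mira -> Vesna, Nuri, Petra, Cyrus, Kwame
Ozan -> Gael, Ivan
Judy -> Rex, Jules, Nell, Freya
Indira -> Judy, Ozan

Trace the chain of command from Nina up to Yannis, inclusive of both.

Nina -> Vesna -> Mira -> Rex -> Judy -> Indira -> Yannis

Nina reports to Vesna. Vesna reports to Mira. Mira reports to Rex. Rex reports to Judy. Judy reports to Indira. Indira reports to Yannis. Yannis is at the top.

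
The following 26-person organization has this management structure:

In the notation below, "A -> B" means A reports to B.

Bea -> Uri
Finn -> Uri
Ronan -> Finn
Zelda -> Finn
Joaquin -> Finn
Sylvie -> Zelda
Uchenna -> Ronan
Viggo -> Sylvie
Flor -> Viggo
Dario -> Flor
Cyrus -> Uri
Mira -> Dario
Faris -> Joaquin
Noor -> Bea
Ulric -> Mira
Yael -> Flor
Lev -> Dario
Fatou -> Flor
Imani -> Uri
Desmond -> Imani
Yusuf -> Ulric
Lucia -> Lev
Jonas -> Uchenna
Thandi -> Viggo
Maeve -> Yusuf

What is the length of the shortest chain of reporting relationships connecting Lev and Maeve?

5

Lev is 1 level below Dario, and Maeve is 4 levels below Dario (their lowest common manager). The shortest path runs up from Lev to Dario and back down to Maeve: 1 + 4 = 5 links.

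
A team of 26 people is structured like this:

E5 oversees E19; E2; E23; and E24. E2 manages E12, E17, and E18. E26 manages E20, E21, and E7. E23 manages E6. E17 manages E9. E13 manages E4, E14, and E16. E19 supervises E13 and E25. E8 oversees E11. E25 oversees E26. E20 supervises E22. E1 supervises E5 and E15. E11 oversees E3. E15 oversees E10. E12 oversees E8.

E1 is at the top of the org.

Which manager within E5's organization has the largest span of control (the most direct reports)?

E5

Direct-report counts within E5's organization: E5 has 4; E23 has 1; E2 has 3; E17 has 1; E12 has 1; E8 has 1; E11 has 1; E19 has 2; E13 has 3; E25 has 1; E26 has 3; E20 has 1. The largest is 4, held by E5.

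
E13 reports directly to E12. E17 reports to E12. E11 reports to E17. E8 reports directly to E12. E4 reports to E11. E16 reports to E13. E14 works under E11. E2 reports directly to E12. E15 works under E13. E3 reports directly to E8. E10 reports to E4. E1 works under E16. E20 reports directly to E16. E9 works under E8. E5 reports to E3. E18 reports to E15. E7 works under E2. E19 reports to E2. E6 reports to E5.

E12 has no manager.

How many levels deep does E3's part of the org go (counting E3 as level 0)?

2

The longest chain under E3 runs E3 → E5 → E6, which is 2 levels below E3.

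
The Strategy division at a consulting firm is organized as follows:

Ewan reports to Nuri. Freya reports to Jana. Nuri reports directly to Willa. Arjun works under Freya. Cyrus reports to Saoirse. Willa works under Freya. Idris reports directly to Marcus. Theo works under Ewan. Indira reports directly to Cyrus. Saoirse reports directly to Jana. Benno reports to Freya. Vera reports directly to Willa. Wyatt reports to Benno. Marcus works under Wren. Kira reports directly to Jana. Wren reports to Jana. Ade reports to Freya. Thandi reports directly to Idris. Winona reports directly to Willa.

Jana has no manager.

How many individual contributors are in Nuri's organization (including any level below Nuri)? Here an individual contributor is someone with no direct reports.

1

The only person in Nuri's organization with no one reporting to them is Theo. That is 1.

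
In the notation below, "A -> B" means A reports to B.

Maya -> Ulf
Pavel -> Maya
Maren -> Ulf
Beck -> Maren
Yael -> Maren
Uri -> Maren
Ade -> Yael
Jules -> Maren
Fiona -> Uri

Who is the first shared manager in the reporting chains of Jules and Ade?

Maren

Jules's chain of managers is Maren, Ulf. Ade's chain of managers is Yael, Maren, Ulf. The first manager that appears in both chains is Maren.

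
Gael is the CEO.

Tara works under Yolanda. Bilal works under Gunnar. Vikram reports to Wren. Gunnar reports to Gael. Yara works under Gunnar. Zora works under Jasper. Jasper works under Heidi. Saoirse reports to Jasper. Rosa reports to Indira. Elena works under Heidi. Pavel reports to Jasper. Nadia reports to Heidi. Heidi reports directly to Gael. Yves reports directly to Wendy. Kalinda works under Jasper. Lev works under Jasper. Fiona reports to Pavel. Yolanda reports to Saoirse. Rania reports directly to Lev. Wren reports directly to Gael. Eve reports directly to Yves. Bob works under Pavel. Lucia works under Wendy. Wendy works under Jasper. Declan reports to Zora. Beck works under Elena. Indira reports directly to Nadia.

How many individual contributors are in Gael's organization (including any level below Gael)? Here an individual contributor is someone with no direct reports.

The people in Gael's organization with no one reporting to them are Vikram, Yara, Bilal, Beck, Rosa, Declan, Kalinda, Rania, Tara, Eve, Lucia, Fiona, Bob. That is 13.

13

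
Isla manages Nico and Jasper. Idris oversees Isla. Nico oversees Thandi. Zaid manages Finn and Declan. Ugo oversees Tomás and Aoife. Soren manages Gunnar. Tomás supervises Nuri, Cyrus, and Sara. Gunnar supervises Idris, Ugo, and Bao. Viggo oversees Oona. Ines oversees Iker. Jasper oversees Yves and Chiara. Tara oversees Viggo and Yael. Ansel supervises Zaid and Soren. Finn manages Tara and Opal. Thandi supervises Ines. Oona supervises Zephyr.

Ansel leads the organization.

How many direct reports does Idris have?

Idris directly manages Isla. That is 1 direct report.

1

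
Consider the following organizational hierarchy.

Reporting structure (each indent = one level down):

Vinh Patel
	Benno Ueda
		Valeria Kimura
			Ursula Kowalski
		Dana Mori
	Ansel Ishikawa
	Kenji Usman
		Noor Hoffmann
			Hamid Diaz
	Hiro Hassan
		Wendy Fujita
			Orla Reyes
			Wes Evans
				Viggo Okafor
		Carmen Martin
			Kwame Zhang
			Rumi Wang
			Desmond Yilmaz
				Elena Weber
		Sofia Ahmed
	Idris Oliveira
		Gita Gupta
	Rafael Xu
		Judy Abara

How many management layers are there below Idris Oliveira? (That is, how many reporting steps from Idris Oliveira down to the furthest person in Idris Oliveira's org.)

The longest chain under Idris Oliveira runs Idris Oliveira → Gita Gupta, which is 1 level below Idris Oliveira.

1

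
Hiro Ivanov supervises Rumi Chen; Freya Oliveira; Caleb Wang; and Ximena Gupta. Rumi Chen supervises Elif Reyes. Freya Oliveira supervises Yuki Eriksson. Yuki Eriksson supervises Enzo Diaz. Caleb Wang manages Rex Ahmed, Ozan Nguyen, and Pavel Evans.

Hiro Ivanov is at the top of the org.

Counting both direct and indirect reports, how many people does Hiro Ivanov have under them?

Hiro Ivanov directly manages Rumi Chen, Freya Oliveira, Caleb Wang, Ximena Gupta. Under Rumi Chen: Elif Reyes (1). Under Freya Oliveira: Yuki Eriksson, Enzo Diaz (2). Under Caleb Wang: Rex Ahmed, Ozan Nguyen, Pavel Evans (3). Ximena Gupta has no reports. So Hiro Ivanov's organization is 4 direct reports plus everyone under them: 2 + 3 + 4 + 1 = 10.

10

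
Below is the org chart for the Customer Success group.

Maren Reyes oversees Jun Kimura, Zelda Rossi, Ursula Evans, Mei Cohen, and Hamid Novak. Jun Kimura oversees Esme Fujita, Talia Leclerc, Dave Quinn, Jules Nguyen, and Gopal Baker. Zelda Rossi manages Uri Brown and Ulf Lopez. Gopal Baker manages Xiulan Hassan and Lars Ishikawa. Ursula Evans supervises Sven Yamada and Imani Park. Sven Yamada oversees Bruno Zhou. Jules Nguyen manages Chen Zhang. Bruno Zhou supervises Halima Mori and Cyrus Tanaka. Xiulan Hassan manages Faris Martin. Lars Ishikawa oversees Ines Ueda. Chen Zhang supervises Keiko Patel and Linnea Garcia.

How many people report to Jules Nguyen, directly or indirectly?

3

Jules Nguyen directly manages Chen Zhang. Under Chen Zhang: Linnea Garcia, Keiko Patel (2). That's 3 in total.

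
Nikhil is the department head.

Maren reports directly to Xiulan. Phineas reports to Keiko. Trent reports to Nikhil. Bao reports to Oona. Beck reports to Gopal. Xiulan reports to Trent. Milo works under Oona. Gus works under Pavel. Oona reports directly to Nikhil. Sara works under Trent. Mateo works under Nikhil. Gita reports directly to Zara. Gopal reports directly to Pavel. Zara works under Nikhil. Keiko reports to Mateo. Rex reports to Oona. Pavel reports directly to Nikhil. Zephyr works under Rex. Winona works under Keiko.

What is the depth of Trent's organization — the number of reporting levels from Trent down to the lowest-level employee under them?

The longest chain under Trent runs Trent → Xiulan → Maren, which is 2 levels below Trent.

2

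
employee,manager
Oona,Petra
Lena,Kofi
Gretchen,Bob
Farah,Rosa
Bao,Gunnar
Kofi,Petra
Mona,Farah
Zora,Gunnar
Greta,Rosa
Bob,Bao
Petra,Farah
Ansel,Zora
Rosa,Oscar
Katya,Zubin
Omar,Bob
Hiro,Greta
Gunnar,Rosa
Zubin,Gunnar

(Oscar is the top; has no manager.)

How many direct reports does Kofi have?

1

Kofi directly manages Lena. That is 1 direct report.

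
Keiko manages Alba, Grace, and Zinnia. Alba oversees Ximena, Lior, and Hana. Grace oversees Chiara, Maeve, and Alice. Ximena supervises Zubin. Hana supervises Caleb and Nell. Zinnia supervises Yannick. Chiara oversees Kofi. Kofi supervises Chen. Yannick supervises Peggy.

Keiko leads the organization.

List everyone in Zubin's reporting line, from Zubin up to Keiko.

Zubin -> Ximena -> Alba -> Keiko

Zubin reports to Ximena. Ximena reports to Alba. Alba reports to Keiko. Keiko is at the top.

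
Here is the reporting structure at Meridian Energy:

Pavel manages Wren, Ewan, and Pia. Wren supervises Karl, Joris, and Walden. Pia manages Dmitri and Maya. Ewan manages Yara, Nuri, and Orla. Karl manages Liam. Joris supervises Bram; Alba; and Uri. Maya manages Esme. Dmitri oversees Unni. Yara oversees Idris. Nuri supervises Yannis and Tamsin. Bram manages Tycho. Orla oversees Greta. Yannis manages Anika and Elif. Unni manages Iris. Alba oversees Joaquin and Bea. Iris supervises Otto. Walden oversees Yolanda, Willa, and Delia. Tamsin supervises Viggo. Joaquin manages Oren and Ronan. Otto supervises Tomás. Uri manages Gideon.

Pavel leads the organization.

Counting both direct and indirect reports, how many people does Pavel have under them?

Pavel directly manages Wren, Pia, Ewan. Under Wren: Walden, Delia, Willa, Yolanda, Joris, Uri, Gideon, Alba, Bea, Joaquin, Ronan, Oren, Bram, Tycho, Karl, Liam (16). Under Pia: Dmitri, Unni, Iris, Otto, Tomás, Maya, Esme (7). Under Ewan: Orla, Greta, Nuri, Tamsin, Viggo, Yannis, Elif, Anika, Yara, Idris (10). So Pavel's organization is 3 direct reports plus everyone under them: 17 + 8 + 11 = 36.

36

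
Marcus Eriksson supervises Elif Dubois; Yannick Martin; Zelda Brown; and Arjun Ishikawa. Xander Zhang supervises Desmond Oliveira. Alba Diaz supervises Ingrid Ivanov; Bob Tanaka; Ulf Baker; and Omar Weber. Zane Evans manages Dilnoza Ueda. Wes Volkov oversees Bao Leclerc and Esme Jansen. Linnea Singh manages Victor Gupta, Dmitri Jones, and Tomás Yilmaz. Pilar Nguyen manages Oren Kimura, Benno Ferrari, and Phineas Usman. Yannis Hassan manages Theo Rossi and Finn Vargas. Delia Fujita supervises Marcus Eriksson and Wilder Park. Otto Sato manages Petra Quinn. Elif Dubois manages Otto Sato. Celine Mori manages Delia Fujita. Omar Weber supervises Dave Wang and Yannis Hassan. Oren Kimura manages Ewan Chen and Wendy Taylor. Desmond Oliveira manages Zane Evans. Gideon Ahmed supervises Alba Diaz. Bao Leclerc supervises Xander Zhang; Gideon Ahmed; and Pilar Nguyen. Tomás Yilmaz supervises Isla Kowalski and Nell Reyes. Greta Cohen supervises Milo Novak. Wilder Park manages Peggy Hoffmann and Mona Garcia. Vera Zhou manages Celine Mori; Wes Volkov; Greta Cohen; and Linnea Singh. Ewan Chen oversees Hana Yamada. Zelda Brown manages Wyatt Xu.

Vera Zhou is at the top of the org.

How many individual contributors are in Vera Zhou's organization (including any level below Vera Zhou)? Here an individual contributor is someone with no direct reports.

23

The people in Vera Zhou's organization with no one reporting to them are Victor Gupta, Dmitri Jones, Nell Reyes, Isla Kowalski, Peggy Hoffmann, Mona Garcia, Arjun Ishikawa, Wyatt Xu, Yannick Martin, Petra Quinn, Esme Jansen, Dilnoza Ueda, Ulf Baker, Ingrid Ivanov, Bob Tanaka, Finn Vargas, Theo Rossi, Dave Wang, Phineas Usman, Benno Ferrari, Wendy Taylor, Hana Yamada, Milo Novak. That is 23.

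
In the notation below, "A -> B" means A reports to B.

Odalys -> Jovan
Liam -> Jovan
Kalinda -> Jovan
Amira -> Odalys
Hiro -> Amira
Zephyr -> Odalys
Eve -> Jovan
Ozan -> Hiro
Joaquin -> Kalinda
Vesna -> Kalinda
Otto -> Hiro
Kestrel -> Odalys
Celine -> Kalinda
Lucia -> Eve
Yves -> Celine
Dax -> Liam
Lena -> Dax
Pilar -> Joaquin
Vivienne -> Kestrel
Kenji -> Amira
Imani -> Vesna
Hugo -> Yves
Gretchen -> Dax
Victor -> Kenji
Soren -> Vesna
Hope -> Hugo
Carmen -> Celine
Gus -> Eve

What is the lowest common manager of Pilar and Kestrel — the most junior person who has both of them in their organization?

Jovan

Pilar's chain of managers is Joaquin, Kalinda, Jovan. Kestrel's chain of managers is Odalys, Jovan. The first manager that appears in both chains is Jovan.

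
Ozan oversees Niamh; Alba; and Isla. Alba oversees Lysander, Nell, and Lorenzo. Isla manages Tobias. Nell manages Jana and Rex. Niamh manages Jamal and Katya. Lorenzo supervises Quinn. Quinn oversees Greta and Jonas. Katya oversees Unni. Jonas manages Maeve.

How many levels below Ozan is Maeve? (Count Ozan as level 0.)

Chain from Maeve up to Ozan: Maeve → Jonas → Quinn → Lorenzo → Alba → Ozan. That is 5 steps up, so Maeve is 5 levels below Ozan.

5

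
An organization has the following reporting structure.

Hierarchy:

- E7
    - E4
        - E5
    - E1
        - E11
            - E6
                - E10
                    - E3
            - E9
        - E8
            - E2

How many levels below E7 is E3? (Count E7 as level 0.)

Chain from E3 up to E7: E3 → E10 → E6 → E11 → E1 → E7. That is 5 steps up, so E3 is 5 levels below E7.

5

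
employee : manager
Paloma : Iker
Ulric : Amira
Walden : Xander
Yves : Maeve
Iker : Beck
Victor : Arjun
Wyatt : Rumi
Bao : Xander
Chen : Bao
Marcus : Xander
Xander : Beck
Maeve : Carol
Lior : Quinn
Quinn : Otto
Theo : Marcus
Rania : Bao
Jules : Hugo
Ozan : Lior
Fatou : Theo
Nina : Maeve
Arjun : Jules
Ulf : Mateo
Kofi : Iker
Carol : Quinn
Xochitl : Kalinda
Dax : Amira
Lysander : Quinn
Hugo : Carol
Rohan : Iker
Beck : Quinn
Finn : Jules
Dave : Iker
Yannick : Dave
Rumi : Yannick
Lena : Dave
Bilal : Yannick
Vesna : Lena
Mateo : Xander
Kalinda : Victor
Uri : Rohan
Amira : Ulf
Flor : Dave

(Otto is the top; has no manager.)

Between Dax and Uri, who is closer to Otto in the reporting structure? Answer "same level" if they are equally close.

Uri

Dax is 7 levels below Otto; Uri is 5. Uri is higher.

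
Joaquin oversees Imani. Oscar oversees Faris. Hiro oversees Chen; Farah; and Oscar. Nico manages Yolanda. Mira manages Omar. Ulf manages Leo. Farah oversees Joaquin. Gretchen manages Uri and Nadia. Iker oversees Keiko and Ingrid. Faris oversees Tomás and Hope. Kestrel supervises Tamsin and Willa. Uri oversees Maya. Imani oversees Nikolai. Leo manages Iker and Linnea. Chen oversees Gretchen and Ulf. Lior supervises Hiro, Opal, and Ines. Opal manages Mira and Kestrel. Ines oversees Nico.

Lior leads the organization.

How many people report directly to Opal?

Opal directly manages Mira, Kestrel. That is 2 direct reports.

2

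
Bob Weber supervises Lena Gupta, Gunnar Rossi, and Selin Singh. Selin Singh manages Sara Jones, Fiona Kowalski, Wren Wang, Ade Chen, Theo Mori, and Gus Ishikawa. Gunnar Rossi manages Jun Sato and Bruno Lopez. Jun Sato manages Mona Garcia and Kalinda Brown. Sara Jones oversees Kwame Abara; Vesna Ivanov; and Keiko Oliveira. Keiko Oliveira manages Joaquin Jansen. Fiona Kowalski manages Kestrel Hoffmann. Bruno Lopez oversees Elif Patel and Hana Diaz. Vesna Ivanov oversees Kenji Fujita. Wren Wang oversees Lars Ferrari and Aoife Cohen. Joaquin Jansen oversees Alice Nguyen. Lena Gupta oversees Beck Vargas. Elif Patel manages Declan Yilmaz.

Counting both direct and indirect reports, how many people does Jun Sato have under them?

Jun Sato directly manages Mona Garcia, Kalinda Brown. Mona Garcia has no reports. Kalinda Brown has no reports. So Jun Sato's organization is 2 direct reports plus everyone under them: 1 + 1 = 2.

2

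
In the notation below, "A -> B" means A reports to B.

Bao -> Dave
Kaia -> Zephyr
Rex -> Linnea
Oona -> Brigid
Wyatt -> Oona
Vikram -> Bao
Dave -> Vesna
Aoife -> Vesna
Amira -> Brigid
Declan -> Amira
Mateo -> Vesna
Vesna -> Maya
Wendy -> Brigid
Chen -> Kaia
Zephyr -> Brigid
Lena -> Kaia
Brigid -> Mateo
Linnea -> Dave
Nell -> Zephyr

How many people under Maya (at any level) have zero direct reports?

The people in Maya's organization with no one reporting to them are Wendy, Wyatt, Lena, Chen, Nell, Declan, Aoife, Vikram, Rex. That is 9.

9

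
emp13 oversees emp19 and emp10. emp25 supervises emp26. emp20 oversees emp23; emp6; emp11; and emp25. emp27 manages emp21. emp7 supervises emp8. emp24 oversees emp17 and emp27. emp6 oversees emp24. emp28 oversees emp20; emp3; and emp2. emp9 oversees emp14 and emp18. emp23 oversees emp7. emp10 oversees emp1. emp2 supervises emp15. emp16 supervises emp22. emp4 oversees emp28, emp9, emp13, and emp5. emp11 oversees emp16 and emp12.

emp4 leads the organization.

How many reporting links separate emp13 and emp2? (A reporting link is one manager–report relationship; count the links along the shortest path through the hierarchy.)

3

emp13 is 1 level below emp4, and emp2 is 2 levels below emp4 (their lowest common manager). The shortest path runs up from emp13 to emp4 and back down to emp2: 1 + 2 = 3 links.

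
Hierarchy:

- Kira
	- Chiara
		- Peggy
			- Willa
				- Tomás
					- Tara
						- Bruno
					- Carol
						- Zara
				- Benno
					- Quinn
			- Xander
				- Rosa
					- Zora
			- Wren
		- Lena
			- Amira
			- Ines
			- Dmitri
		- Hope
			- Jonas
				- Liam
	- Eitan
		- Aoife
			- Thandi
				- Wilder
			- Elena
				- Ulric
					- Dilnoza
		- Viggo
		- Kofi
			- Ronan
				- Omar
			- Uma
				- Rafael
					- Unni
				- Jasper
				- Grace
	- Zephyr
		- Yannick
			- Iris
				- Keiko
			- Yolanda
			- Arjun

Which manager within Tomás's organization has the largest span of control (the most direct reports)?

Tomás

Direct-report counts within Tomás's organization: Tomás has 2; Carol has 1; Tara has 1. The largest is 2, held by Tomás.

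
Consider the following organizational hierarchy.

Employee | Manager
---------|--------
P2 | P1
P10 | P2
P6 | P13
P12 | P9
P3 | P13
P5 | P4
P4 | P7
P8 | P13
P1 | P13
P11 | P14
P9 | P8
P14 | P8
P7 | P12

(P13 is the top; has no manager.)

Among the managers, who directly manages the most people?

Direct-report counts: P13 has 4; P1 has 1; P2 has 1; P8 has 2; P9 has 1; P12 has 1; P7 has 1; P4 has 1; P14 has 1. The largest is 4, held by P13.

P13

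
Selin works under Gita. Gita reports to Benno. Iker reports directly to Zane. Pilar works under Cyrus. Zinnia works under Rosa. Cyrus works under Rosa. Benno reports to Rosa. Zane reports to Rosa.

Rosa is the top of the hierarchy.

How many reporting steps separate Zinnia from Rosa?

1

Chain from Zinnia up to Rosa: Zinnia → Rosa. That is 1 step up, so Zinnia is 1 level below Rosa.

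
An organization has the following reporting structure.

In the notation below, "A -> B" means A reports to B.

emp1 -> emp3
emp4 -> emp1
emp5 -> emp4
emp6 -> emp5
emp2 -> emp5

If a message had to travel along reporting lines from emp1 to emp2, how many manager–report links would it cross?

3

emp2 is in emp1's organization: the chain from emp2 up to emp1 is emp2 → emp5 → emp4 → emp1, which is 3 links.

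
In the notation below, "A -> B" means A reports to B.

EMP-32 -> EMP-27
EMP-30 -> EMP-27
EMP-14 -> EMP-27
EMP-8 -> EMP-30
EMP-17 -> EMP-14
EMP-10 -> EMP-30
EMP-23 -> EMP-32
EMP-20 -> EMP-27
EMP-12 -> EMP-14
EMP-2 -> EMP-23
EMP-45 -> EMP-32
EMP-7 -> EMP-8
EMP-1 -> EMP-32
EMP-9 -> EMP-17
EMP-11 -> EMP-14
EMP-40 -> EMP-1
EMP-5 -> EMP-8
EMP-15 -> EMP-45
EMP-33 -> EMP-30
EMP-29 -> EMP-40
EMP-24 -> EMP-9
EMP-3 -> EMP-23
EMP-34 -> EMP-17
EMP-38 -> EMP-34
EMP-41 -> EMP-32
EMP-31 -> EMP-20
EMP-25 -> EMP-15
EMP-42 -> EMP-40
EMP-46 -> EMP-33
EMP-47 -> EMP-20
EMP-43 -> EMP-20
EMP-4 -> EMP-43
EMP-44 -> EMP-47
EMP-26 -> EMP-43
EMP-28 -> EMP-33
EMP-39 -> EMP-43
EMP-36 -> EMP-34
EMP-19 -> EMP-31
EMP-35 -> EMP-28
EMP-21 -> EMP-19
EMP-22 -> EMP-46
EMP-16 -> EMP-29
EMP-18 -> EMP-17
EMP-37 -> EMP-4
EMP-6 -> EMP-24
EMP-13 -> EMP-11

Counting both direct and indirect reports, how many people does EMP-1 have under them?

4

EMP-1 directly manages EMP-40. Under EMP-40: EMP-42, EMP-29, EMP-16 (3). That's 4 in total.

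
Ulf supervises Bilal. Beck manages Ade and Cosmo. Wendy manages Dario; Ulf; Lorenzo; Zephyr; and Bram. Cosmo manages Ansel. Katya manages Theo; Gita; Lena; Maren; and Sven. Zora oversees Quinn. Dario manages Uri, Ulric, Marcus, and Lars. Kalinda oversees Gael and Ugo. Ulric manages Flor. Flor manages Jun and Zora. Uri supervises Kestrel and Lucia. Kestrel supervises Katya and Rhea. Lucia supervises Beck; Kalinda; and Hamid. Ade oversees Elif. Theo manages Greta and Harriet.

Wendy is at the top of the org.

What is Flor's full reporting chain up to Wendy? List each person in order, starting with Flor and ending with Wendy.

Flor reports to Ulric. Ulric reports to Dario. Dario reports to Wendy. Wendy is at the top.

Flor -> Ulric -> Dario -> Wendy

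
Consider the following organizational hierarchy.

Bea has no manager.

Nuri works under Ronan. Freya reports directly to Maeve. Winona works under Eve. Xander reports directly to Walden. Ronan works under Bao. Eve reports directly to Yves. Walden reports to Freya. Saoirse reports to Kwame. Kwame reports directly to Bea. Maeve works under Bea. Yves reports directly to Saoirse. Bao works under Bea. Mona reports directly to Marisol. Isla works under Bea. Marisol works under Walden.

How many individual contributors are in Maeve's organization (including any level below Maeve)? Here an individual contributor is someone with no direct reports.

The people in Maeve's organization with no one reporting to them are Xander, Mona. That is 2.

2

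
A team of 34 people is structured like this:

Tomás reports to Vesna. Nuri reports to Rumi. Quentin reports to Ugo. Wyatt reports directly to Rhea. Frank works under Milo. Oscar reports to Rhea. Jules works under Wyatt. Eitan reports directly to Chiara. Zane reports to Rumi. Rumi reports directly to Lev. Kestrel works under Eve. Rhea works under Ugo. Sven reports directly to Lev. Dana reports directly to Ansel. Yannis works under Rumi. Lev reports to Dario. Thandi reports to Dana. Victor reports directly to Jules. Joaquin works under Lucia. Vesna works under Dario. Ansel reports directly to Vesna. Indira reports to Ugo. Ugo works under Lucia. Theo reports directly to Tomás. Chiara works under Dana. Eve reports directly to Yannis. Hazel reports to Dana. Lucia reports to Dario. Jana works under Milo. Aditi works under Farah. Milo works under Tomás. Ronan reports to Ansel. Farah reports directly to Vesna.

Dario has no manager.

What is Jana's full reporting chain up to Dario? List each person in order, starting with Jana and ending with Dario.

Jana reports to Milo. Milo reports to Tomás. Tomás reports to Vesna. Vesna reports to Dario. Dario is at the top.

Jana -> Milo -> Tomás -> Vesna -> Dario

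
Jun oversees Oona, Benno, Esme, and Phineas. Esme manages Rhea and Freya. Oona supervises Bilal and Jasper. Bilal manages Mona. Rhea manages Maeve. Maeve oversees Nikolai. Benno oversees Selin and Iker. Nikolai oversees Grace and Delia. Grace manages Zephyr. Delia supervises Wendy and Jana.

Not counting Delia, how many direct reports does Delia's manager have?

Delia reports to Nikolai. Nikolai's other direct reports are Grace — 1 peer.

1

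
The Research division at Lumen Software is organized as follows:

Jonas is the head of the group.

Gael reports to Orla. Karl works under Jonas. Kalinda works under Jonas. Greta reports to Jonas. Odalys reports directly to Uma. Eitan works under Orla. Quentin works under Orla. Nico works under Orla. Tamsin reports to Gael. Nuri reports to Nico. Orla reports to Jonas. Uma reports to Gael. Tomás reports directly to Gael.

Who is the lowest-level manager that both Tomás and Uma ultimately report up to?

Tomás's chain of managers is Gael, Orla, Jonas. Uma's chain of managers is Gael, Orla, Jonas. The first manager that appears in both chains is Gael.

Gael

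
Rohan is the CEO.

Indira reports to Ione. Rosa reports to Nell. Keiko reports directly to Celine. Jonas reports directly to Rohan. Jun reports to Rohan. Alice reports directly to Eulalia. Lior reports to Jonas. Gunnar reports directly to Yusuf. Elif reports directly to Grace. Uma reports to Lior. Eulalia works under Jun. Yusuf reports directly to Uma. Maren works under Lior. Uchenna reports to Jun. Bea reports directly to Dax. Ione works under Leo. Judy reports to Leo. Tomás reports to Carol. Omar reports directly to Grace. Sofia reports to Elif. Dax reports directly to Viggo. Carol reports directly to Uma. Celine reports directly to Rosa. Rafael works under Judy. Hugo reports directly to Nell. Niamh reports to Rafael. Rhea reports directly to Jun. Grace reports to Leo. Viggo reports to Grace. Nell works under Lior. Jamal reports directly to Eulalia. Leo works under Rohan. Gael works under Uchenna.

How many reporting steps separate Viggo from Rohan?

Chain from Viggo up to Rohan: Viggo → Grace → Leo → Rohan. That is 3 steps up, so Viggo is 3 levels below Rohan.

3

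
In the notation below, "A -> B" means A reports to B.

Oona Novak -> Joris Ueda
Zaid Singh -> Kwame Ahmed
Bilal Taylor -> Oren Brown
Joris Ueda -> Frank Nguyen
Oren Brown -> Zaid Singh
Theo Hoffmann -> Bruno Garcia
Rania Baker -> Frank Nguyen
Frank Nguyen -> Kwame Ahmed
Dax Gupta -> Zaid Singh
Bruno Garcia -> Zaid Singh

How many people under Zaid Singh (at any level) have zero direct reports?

The people in Zaid Singh's organization with no one reporting to them are Theo Hoffmann, Bilal Taylor, Dax Gupta. That is 3.

3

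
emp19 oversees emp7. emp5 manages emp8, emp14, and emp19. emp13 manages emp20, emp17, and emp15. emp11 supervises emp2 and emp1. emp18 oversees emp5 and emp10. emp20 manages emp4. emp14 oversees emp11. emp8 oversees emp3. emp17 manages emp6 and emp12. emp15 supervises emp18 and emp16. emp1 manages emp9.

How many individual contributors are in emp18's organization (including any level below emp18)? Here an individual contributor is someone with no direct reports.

The people in emp18's organization with no one reporting to them are emp7, emp9, emp2, emp3, emp10. That is 5.

5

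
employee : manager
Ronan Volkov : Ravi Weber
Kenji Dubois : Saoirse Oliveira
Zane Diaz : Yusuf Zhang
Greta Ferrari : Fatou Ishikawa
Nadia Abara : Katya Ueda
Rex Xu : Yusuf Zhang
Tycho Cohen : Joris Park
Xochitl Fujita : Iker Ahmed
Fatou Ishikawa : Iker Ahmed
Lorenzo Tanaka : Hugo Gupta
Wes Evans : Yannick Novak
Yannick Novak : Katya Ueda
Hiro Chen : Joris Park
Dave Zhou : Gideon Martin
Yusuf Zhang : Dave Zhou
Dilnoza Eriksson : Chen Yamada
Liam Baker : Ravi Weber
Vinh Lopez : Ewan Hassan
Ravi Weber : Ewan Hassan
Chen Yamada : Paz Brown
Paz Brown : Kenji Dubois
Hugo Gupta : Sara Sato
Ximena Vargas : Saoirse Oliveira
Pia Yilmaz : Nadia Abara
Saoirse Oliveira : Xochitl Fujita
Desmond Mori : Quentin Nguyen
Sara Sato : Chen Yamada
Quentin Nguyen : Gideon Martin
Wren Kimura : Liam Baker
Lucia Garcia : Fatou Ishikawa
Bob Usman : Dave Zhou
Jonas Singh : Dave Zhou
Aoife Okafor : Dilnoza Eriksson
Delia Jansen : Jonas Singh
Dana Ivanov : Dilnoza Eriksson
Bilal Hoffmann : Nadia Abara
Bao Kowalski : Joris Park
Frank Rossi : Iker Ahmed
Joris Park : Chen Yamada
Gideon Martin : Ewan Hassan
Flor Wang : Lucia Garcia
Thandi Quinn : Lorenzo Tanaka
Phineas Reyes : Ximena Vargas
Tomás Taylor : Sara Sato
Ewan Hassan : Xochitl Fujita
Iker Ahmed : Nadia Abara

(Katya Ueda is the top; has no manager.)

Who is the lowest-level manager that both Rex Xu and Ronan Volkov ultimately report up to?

Rex Xu's chain of managers is Yusuf Zhang, Dave Zhou, Gideon Martin, Ewan Hassan, Xochitl Fujita, Iker Ahmed, Nadia Abara, Katya Ueda. Ronan Volkov's chain of managers is Ravi Weber, Ewan Hassan, Xochitl Fujita, Iker Ahmed, Nadia Abara, Katya Ueda. The first manager that appears in both chains is Ewan Hassan.

Ewan Hassan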